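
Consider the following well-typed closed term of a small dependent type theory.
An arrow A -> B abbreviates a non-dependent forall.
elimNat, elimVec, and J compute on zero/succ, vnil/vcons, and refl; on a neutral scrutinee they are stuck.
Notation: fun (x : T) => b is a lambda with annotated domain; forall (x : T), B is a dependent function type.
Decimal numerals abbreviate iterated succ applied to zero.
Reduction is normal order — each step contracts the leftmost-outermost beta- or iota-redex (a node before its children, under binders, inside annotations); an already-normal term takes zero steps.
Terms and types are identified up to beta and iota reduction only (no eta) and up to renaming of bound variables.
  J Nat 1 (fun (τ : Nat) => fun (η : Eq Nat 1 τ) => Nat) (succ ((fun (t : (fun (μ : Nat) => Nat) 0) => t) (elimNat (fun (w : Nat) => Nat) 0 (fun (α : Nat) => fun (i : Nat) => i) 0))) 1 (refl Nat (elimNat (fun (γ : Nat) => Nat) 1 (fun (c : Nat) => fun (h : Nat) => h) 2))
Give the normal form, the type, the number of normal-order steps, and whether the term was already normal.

resulting normal form:
  1
type:
  Nat
reduction steps (normal order): 3
started in normal form: no
first contracted redex: a J iota-redex


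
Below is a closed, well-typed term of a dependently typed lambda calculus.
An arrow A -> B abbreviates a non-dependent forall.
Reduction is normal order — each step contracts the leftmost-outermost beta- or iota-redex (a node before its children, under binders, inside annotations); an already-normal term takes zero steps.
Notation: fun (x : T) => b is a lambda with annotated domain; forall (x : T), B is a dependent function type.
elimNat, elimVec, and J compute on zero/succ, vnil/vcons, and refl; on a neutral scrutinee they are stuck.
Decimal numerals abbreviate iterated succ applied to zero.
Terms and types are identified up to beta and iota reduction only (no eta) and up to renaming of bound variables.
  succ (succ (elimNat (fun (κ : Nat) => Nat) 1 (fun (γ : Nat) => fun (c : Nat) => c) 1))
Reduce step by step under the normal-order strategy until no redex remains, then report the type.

reduction (normal order):
  succ (succ (elimNat (fun (κ : Nat) => Nat) 1 (fun (γ : Nat) => fun (c : Nat) => c) 1))
  ~> succ (succ ((fun (κ : Nat) => fun (γ : Nat) => γ) 0 (elimNat (fun (c : Nat) => Nat) 1 (fun (k : Nat) => fun (ω : Nat) => ω) 0)))
  ~> succ (succ ((fun (κ : Nat) => κ) (elimNat (fun (γ : Nat) => Nat) 1 (fun (c : Nat) => fun (k : Nat) => k) 0)))
  ~> succ (succ (elimNat (fun (κ : Nat) => Nat) 1 (fun (γ : Nat) => fun (c : Nat) => c) 0))
  ~> 3
type:
  Nat


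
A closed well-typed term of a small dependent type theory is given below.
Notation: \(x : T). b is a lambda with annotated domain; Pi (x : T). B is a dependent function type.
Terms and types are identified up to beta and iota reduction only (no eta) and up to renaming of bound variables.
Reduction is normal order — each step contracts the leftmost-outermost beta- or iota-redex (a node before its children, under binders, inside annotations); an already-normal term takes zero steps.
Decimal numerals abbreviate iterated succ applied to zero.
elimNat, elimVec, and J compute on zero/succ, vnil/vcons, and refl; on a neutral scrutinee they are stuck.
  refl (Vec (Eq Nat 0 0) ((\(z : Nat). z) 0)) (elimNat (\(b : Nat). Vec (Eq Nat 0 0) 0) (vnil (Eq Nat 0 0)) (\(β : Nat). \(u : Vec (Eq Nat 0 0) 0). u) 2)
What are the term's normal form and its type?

reduced normal form:
  refl (Vec (Eq Nat 0 0) 0) (vnil (Eq Nat 0 0))
inferred type:
  Eq (Vec (Eq Nat 0 0) 0) (vnil (Eq Nat 0 0)) (vnil (Eq Nat 0 0))
observation: reduction starts at a beta-redex, and 8 normal-order steps reach the normal form.


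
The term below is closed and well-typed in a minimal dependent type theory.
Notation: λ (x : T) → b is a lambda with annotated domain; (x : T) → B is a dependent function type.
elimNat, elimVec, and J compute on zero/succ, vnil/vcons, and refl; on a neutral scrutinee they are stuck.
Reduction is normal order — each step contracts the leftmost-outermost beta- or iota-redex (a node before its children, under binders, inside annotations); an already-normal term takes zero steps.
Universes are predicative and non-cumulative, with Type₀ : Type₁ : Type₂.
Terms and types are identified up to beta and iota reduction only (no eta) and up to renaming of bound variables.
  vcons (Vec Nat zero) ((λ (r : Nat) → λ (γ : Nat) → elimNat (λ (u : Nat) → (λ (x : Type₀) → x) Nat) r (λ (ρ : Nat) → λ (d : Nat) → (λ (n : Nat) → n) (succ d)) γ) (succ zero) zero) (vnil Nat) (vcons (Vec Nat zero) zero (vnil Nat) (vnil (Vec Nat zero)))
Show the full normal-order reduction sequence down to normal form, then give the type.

normal-order reduction:
  vcons (Vec Nat zero) ((λ (r : Nat) → λ (γ : Nat) → elimNat (λ (u : Nat) → (λ (x : Type₀) → x) Nat) r (λ (ρ : Nat) → λ (d : Nat) → (λ (n : Nat) → n) (succ d)) γ) (succ zero) zero) (vnil Nat) (vcons (Vec Nat zero) zero (vnil Nat) (vnil (Vec Nat zero)))
  ~> vcons (Vec Nat zero) ((λ (r : Nat) → elimNat (λ (γ : Nat) → (λ (u : Type₀) → u) Nat) (succ zero) (λ (x : Nat) → λ (ρ : Nat) → (λ (d : Nat) → d) (succ ρ)) r) zero) (vnil Nat) (vcons (Vec Nat zero) zero (vnil Nat) (vnil (Vec Nat zero)))
  ~> vcons (Vec Nat zero) (elimNat (λ (r : Nat) → (λ (γ : Type₀) → γ) Nat) (succ zero) (λ (u : Nat) → λ (x : Nat) → (λ (ρ : Nat) → ρ) (succ x)) zero) (vnil Nat) (vcons (Vec Nat zero) zero (vnil Nat) (vnil (Vec Nat zero)))
  ~> vcons (Vec Nat zero) (succ zero) (vnil Nat) (vcons (Vec Nat zero) zero (vnil Nat) (vnil (Vec Nat zero)))
type:
  Vec (Vec Nat zero) (succ (succ zero))


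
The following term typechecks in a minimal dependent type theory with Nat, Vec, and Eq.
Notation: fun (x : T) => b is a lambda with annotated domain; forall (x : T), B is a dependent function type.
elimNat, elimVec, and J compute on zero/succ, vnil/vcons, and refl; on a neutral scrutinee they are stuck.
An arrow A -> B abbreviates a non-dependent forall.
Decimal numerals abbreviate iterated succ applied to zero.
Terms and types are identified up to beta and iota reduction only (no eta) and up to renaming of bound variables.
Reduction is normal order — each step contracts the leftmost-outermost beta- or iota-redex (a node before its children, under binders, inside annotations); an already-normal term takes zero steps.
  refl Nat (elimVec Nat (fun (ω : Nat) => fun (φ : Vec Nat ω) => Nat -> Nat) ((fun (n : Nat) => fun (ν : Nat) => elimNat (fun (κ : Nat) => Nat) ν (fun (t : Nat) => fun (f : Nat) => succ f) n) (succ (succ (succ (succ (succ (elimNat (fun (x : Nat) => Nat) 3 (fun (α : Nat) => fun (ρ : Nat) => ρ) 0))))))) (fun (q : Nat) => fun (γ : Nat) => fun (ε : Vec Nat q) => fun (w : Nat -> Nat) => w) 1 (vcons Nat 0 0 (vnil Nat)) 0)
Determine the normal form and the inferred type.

reduced normal form:
  refl Nat 8
the term's type:
  Eq Nat 8 8
observation: reduction starts at an elimVec iota-redex, and 34 normal-order steps reach the normal form.


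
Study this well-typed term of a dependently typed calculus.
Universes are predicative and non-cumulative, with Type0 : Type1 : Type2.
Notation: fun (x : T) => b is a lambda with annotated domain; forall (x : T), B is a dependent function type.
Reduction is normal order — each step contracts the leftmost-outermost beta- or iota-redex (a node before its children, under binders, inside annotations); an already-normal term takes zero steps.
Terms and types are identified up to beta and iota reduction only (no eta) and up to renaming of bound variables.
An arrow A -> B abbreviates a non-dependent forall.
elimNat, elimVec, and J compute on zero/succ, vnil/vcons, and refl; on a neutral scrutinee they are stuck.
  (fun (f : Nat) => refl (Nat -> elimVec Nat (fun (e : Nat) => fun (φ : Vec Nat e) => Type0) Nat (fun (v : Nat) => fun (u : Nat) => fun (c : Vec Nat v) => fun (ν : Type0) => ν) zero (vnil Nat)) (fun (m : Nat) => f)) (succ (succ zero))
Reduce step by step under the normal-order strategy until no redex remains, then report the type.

normal-order reduction:
  (fun (f : Nat) => refl (Nat -> elimVec Nat (fun (e : Nat) => fun (φ : Vec Nat e) => Type0) Nat (fun (v : Nat) => fun (u : Nat) => fun (c : Vec Nat v) => fun (ν : Type0) => ν) zero (vnil Nat)) (fun (m : Nat) => f)) (succ (succ zero))
  ~> refl (Nat -> elimVec Nat (fun (f : Nat) => fun (e : Vec Nat f) => Type0) Nat (fun (φ : Nat) => fun (v : Nat) => fun (u : Vec Nat φ) => fun (c : Type0) => c) zero (vnil Nat)) (fun (ν : Nat) => succ (succ zero))
  ~> refl (Nat -> Nat) (fun (f : Nat) => succ (succ zero))
type:
  Eq (Nat -> Nat) (fun (f : Nat) => succ (succ zero)) (fun (e : Nat) => succ (succ zero))


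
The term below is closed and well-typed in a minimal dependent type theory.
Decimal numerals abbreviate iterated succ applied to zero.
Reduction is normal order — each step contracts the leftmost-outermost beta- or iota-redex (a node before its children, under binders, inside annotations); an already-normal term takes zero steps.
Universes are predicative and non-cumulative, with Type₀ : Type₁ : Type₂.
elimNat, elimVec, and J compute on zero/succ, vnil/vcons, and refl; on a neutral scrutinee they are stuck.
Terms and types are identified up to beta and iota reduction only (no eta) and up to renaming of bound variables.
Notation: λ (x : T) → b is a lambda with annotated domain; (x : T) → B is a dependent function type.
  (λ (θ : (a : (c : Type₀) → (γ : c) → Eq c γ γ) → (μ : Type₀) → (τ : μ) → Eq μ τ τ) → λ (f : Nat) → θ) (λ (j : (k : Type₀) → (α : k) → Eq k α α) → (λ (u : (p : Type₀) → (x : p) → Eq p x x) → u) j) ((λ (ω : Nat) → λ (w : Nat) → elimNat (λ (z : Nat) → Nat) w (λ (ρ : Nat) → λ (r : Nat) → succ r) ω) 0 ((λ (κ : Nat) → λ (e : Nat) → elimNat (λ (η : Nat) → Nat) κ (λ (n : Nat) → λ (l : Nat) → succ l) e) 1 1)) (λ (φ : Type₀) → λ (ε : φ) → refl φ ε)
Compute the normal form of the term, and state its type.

reduced normal form:
  λ (θ : Type₀) → λ (a : θ) → refl θ a
type:
  (θ : Type₀) → (a : θ) → Eq θ a a


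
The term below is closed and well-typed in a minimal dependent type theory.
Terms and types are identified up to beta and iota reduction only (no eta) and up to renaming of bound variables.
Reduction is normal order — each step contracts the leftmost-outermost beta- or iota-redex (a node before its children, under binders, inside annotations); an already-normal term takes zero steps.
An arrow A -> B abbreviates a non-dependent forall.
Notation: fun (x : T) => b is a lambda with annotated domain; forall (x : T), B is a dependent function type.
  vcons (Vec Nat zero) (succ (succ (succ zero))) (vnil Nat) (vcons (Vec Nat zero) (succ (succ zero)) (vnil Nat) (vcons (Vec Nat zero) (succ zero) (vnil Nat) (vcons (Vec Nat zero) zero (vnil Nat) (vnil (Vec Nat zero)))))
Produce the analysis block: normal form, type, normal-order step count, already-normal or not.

normal form:
  vcons (Vec Nat zero) (succ (succ (succ zero))) (vnil Nat) (vcons (Vec Nat zero) (succ (succ zero)) (vnil Nat) (vcons (Vec Nat zero) (succ zero) (vnil Nat) (vcons (Vec Nat zero) zero (vnil Nat) (vnil (Vec Nat zero)))))
inferred type:
  Vec (Vec Nat zero) (succ (succ (succ (succ zero))))
reduction steps (normal order): 0
started in normal form: yes


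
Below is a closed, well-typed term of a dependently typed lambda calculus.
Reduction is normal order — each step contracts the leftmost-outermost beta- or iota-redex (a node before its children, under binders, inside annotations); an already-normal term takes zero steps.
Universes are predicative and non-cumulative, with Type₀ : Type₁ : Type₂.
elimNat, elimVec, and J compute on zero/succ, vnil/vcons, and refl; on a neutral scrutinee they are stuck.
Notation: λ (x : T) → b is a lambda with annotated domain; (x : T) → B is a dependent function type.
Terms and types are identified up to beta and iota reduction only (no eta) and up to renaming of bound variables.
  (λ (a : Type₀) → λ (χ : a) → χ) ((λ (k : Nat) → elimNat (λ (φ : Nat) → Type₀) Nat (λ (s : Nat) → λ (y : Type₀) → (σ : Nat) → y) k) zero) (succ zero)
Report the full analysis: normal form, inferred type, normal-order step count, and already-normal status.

normal form:
  succ zero
inferred type:
  Nat
reduction steps (normal order): 2
term was already normal: no
first contracted redex: a beta-redex


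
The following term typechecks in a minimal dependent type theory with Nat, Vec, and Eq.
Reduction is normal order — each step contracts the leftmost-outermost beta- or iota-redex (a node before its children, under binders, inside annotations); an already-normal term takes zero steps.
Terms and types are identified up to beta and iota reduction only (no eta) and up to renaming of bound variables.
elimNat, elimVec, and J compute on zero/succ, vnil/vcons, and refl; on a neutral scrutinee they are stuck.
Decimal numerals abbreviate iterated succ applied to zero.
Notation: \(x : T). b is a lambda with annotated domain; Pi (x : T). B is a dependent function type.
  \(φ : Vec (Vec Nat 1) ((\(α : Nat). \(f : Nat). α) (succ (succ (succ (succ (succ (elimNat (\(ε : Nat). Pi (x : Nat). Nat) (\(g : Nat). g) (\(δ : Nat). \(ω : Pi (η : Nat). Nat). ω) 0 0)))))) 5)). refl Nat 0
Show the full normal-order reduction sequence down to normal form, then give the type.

normal-order reduction sequence:
  \(φ : Vec (Vec Nat 1) ((\(α : Nat). \(f : Nat). α) (succ (succ (succ (succ (succ (elimNat (\(ε : Nat). Pi (x : Nat). Nat) (\(g : Nat). g) (\(δ : Nat). \(ω : Pi (η : Nat). Nat). ω) 0 0)))))) 5)). refl Nat 0
  ~> \(φ : Vec (Vec Nat 1) ((\(α : Nat). succ (succ (succ (succ (succ (elimNat (\(f : Nat). Pi (ε : Nat). Nat) (\(x : Nat). x) (\(g : Nat). \(δ : Pi (ω : Nat). Nat). δ) 0 0)))))) 5)). refl Nat 0
  ~> \(φ : Vec (Vec Nat 1) (succ (succ (succ (succ (succ (elimNat (\(α : Nat). Pi (f : Nat). Nat) (\(ε : Nat). ε) (\(x : Nat). \(g : Pi (δ : Nat). Nat). g) 0 0))))))). refl Nat 0
  ~> \(φ : Vec (Vec Nat 1) (succ (succ (succ (succ (succ ((\(α : Nat). α) 0))))))). refl Nat 0
  ~> \(φ : Vec (Vec Nat 1) 5). refl Nat 0
inferred type:
  Pi (φ : Vec (Vec Nat 1) 5). Eq Nat 0 0


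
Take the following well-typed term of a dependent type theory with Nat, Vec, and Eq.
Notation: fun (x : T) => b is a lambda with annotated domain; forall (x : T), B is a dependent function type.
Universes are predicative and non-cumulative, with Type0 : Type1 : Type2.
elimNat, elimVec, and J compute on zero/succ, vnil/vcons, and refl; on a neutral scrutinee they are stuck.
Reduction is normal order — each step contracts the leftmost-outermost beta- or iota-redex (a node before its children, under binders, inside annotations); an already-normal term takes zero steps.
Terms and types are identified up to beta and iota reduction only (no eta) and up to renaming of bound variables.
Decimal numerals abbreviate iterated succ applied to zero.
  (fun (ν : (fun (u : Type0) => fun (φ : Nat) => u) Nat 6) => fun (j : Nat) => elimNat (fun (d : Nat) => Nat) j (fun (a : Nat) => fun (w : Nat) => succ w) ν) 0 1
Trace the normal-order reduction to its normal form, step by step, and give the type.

normal-order reduction:
  (fun (ν : (fun (u : Type0) => fun (φ : Nat) => u) Nat 6) => fun (j : Nat) => elimNat (fun (d : Nat) => Nat) j (fun (a : Nat) => fun (w : Nat) => succ w) ν) 0 1
  ~> (fun (ν : Nat) => elimNat (fun (u : Nat) => Nat) ν (fun (φ : Nat) => fun (j : Nat) => succ j) 0) 1
  ~> elimNat (fun (ν : Nat) => Nat) 1 (fun (u : Nat) => fun (φ : Nat) => succ φ) 0
  ~> 1
type:
  Nat


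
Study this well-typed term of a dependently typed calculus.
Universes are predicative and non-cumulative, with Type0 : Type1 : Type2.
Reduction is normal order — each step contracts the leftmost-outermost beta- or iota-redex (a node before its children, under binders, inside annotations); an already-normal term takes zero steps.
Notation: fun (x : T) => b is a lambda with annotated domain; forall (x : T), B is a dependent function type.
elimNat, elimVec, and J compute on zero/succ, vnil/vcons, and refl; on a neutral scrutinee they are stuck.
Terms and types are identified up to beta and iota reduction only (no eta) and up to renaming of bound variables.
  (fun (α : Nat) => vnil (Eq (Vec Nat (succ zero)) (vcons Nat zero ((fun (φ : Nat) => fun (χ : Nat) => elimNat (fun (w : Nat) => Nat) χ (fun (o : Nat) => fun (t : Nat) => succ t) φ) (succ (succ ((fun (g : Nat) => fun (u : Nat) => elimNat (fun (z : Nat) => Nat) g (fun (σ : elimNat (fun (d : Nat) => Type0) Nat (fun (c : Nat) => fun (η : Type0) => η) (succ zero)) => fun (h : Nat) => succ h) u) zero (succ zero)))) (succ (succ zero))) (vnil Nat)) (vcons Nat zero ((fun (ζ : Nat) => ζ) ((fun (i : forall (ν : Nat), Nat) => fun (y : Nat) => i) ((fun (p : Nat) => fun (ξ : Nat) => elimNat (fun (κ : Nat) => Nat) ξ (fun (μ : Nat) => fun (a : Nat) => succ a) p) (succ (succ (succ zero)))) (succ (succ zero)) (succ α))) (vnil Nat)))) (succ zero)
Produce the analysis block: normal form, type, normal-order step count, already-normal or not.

reduced normal form:
  vnil (Eq (Vec Nat (succ zero)) (vcons Nat zero (succ (succ (succ (succ (succ zero))))) (vnil Nat)) (vcons Nat zero (succ (succ (succ (succ (succ zero))))) (vnil Nat)))
inferred type:
  Vec (Eq (Vec Nat (succ zero)) (vcons Nat zero (succ (succ (succ (succ (succ zero))))) (vnil Nat)) (vcons Nat zero (succ (succ (succ (succ (succ zero))))) (vnil Nat))) zero
reduction steps (normal order): 34
term was already normal: no
first redex: a beta-redex


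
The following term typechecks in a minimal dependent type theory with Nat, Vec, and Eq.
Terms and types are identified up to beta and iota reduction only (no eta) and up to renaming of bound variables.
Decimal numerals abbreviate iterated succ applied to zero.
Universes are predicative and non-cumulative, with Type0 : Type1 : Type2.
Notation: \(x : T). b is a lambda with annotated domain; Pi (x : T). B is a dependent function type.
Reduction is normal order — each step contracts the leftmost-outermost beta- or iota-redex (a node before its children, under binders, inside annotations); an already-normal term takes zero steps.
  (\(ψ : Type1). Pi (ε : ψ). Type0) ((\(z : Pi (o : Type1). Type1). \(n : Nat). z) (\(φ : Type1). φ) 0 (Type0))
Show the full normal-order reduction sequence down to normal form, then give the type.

normal-order reduction:
  (\(ψ : Type1). Pi (ε : ψ). Type0) ((\(z : Pi (o : Type1). Type1). \(n : Nat). z) (\(φ : Type1). φ) 0 (Type0))
  ~> Pi (ψ : (\(ε : Pi (z : Type1). Type1). \(o : Nat). ε) (\(n : Type1). n) 0 (Type0)). Type0
  ~> Pi (ψ : (\(ε : Nat). \(z : Type1). z) 0 (Type0)). Type0
  ~> Pi (ψ : (\(ε : Type1). ε) (Type0)). Type0
  ~> Pi (ψ : Type0). Type0
inferred type:
  Type1


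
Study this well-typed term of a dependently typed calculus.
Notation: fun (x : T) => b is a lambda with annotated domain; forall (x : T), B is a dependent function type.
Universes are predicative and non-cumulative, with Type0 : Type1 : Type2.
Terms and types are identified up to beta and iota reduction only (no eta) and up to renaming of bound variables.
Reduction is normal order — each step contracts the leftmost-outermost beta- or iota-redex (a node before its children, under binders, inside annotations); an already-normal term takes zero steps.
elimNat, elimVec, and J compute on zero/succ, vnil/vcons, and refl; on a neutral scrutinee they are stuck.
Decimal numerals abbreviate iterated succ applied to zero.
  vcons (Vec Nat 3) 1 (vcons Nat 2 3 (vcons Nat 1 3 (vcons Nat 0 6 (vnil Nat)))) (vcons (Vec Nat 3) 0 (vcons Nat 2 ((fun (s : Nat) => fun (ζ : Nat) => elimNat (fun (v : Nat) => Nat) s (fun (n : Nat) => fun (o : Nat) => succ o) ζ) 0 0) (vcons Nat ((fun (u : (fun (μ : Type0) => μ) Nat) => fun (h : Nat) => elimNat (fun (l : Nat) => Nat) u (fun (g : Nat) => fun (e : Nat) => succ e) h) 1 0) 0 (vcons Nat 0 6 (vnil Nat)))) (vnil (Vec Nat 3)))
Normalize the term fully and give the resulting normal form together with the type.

resulting normal form:
  vcons (Vec Nat 3) 1 (vcons Nat 2 3 (vcons Nat 1 3 (vcons Nat 0 6 (vnil Nat)))) (vcons (Vec Nat 3) 0 (vcons Nat 2 0 (vcons Nat 1 0 (vcons Nat 0 6 (vnil Nat)))) (vnil (Vec Nat 3)))
inferred type:
  Vec (Vec Nat 3) 2
observation: the leftmost-outermost redex is a beta-redex, and normalization takes 6 steps.


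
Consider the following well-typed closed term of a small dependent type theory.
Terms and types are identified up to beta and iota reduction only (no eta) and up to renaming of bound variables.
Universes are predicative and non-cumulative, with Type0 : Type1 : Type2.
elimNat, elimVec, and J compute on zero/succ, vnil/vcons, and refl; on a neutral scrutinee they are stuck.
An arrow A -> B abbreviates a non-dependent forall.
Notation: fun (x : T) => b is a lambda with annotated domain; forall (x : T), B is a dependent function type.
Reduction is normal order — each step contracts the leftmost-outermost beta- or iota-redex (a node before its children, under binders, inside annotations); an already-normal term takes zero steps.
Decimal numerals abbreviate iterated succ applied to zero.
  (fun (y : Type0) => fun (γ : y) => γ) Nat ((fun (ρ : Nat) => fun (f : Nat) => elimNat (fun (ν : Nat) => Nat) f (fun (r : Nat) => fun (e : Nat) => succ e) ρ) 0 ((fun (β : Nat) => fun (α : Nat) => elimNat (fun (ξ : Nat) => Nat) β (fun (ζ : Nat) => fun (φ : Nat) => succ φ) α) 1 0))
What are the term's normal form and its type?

resulting normal form:
  1
type:
  Nat
observation: 8 normal-order steps separate the term from its normal form.


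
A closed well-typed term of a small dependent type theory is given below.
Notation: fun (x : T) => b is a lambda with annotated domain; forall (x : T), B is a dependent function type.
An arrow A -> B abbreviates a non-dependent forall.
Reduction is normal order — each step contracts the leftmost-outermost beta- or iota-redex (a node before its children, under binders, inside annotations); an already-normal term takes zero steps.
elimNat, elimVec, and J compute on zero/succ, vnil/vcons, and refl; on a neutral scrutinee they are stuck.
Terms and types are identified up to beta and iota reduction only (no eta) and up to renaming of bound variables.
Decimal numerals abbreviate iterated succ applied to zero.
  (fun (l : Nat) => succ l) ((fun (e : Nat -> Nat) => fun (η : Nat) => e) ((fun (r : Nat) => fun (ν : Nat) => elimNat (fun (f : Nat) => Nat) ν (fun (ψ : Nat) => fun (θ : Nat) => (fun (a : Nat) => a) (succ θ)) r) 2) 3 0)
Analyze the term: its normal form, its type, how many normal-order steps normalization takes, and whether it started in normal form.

reduced normal form:
  3
type:
  Nat
steps to reach normal form (normal order): 14
already normal: no
first redex: a beta-redex


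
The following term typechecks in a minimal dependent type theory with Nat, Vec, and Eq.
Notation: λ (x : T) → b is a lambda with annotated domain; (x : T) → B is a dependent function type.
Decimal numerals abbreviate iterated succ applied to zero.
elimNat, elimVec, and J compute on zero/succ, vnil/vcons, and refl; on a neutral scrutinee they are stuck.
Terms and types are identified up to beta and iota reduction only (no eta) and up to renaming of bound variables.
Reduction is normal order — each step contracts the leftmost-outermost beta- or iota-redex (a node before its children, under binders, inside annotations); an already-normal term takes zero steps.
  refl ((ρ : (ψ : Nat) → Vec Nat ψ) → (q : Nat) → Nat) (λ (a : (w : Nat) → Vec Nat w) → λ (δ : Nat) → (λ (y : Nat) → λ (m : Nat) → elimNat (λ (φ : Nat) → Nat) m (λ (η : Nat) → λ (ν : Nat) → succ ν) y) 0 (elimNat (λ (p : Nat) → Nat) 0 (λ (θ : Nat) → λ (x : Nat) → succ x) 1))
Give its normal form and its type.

normal form:
  refl ((ρ : (ψ : Nat) → Vec Nat ψ) → (q : Nat) → Nat) (λ (a : (w : Nat) → Vec Nat w) → λ (δ : Nat) → 1)
the term's type:
  Eq ((ρ : (ψ : Nat) → Vec Nat ψ) → (q : Nat) → Nat) (λ (a : (w : Nat) → Vec Nat w) → λ (δ : Nat) → 1) (λ (y : (m : Nat) → Vec Nat m) → λ (φ : Nat) → 1)
observation: 7 normal-order steps separate the term from its normal form.


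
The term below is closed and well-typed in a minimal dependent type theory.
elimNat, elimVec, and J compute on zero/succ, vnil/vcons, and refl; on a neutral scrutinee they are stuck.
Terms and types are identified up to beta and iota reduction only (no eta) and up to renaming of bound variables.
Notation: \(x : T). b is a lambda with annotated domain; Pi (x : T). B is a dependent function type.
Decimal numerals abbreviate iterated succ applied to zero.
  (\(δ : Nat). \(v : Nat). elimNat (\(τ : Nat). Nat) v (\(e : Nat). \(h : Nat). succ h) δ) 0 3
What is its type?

inferred type:
  Nat


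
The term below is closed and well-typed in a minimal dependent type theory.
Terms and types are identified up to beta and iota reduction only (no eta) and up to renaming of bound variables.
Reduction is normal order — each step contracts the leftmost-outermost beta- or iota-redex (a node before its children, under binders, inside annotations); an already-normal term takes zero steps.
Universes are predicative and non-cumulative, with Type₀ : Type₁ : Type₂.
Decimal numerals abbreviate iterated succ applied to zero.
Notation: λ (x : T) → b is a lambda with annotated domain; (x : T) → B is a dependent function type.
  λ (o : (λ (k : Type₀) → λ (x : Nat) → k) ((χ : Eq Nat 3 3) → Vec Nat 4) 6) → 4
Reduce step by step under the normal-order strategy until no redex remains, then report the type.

normal-order reduction:
  λ (o : (λ (k : Type₀) → λ (x : Nat) → k) ((χ : Eq Nat 3 3) → Vec Nat 4) 6) → 4
  ~> λ (o : (λ (k : Nat) → (x : Eq Nat 3 3) → Vec Nat 4) 6) → 4
  ~> λ (o : (k : Eq Nat 3 3) → Vec Nat 4) → 4
the term's type:
  (o : (k : Eq Nat 3 3) → Vec Nat 4) → Nat


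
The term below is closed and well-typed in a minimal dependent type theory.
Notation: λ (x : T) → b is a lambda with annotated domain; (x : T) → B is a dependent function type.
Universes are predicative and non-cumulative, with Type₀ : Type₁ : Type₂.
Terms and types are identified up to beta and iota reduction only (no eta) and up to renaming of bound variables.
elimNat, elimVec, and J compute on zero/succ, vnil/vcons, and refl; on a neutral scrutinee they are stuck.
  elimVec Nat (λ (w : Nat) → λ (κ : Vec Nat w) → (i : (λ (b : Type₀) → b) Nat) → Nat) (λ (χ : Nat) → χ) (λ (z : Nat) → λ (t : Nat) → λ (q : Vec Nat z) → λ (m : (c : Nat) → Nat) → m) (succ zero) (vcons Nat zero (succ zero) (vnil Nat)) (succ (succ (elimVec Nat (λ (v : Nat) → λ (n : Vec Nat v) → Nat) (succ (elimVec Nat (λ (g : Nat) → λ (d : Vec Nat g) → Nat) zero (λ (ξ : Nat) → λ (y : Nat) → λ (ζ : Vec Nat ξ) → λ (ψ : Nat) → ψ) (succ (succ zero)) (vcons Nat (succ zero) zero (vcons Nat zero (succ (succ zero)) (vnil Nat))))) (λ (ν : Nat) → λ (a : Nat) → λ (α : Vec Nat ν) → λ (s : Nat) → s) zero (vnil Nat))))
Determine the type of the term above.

type:
  Nat


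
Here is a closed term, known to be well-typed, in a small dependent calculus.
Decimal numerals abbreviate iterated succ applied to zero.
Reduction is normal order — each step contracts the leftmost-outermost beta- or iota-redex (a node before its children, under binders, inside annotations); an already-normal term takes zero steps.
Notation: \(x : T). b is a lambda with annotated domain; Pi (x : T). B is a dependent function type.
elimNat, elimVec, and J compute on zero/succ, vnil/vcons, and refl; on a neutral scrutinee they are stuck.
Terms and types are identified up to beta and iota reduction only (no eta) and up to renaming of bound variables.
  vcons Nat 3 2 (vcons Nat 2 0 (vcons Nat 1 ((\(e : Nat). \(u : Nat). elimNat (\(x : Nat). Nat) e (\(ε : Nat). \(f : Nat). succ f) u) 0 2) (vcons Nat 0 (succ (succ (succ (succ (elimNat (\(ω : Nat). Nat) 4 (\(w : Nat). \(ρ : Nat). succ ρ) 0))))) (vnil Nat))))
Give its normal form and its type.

reduced normal form:
  vcons Nat 3 2 (vcons Nat 2 0 (vcons Nat 1 2 (vcons Nat 0 8 (vnil Nat))))
inferred type:
  Vec Nat 4
observation: reduction starts at a beta-redex, and 10 normal-order steps reach the normal form.


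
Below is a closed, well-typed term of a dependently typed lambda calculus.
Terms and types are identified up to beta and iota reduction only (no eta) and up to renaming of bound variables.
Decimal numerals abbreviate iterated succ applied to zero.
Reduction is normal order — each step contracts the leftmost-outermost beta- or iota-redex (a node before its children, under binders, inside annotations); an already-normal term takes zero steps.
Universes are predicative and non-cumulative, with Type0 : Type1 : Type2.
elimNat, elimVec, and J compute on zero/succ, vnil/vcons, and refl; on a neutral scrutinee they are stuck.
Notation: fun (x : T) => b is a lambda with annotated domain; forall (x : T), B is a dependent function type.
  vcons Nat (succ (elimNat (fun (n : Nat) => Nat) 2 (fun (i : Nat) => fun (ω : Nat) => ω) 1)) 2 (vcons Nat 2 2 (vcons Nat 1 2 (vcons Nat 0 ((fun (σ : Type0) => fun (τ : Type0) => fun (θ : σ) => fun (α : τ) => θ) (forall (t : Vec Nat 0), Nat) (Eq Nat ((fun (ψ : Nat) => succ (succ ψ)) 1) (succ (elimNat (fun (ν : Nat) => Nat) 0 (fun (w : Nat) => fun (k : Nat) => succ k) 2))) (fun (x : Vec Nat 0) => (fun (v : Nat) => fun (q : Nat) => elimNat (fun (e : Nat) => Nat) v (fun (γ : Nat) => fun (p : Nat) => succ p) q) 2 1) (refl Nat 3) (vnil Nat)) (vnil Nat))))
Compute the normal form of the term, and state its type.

resulting normal form:
  vcons Nat 3 2 (vcons Nat 2 2 (vcons Nat 1 2 (vcons Nat 0 3 (vnil Nat))))
type:
  Vec Nat 4


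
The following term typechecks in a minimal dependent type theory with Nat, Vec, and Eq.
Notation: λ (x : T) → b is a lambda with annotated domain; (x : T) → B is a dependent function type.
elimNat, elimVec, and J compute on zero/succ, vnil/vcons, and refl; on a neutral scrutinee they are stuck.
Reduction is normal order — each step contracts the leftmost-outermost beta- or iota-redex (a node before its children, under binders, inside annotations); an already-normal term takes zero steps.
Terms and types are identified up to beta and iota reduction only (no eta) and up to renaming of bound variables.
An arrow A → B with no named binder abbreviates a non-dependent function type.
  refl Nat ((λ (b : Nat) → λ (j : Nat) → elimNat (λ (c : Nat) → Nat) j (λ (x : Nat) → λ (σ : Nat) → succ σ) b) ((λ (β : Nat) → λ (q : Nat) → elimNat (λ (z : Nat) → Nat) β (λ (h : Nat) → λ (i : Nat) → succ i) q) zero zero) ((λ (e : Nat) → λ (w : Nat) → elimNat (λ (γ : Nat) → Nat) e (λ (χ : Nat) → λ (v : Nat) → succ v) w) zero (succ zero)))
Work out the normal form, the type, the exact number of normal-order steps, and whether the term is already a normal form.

resulting normal form:
  refl Nat (succ zero)
the term's type:
  Eq Nat (succ zero) (succ zero)
normal-order step count: 12
term was already normal: no
first contracted redex: a beta-redex


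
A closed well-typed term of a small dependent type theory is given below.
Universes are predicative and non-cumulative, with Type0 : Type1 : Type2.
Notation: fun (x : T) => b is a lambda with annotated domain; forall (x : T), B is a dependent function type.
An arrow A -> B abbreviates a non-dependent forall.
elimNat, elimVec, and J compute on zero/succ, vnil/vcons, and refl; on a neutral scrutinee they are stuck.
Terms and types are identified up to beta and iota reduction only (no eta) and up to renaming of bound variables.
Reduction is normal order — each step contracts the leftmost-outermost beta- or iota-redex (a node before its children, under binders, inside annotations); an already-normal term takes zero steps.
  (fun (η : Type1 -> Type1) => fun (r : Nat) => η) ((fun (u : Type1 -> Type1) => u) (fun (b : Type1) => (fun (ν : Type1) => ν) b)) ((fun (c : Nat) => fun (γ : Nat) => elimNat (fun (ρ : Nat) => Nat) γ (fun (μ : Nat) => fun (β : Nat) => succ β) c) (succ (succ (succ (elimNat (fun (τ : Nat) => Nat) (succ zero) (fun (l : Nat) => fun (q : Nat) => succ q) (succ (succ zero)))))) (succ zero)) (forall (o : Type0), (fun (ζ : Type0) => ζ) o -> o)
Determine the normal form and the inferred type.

reduced normal form:
  forall (η : Type0), η -> η
type:
  Type1
observation: 6 normal-order steps separate the term from its normal form.


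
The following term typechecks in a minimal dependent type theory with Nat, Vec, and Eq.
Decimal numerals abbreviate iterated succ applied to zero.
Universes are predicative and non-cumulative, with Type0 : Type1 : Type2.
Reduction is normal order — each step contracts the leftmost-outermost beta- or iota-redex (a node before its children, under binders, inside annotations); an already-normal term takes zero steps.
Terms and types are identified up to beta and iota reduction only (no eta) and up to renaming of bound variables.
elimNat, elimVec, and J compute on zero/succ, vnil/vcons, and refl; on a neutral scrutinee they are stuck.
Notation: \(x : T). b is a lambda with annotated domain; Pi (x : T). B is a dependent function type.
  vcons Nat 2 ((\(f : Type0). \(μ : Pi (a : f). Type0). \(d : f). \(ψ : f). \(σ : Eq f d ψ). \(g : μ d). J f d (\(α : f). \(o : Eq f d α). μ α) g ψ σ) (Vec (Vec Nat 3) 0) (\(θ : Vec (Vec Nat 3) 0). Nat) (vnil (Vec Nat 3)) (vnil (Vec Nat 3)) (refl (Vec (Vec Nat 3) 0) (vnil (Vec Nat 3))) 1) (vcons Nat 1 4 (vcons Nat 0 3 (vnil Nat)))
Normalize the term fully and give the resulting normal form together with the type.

normal form:
  vcons Nat 2 1 (vcons Nat 1 4 (vcons Nat 0 3 (vnil Nat)))
the term's type:
  Vec Nat 3
observation: reduction starts at a beta-redex, and 7 normal-order steps reach the normal form.


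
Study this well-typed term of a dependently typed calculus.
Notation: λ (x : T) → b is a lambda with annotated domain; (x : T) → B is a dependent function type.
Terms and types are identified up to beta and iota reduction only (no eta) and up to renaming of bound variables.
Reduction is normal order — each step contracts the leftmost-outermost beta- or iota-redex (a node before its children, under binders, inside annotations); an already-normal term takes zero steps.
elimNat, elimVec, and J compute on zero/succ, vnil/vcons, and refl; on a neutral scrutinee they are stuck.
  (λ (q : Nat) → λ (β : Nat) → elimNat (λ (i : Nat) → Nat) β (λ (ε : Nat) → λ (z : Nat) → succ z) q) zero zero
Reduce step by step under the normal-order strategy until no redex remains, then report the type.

normal-order reduction sequence:
  (λ (q : Nat) → λ (β : Nat) → elimNat (λ (i : Nat) → Nat) β (λ (ε : Nat) → λ (z : Nat) → succ z) q) zero zero
  ~> (λ (q : Nat) → elimNat (λ (β : Nat) → Nat) q (λ (i : Nat) → λ (ε : Nat) → succ ε) zero) zero
  ~> elimNat (λ (q : Nat) → Nat) zero (λ (β : Nat) → λ (i : Nat) → succ i) zero
  ~> zero
type:
  Nat


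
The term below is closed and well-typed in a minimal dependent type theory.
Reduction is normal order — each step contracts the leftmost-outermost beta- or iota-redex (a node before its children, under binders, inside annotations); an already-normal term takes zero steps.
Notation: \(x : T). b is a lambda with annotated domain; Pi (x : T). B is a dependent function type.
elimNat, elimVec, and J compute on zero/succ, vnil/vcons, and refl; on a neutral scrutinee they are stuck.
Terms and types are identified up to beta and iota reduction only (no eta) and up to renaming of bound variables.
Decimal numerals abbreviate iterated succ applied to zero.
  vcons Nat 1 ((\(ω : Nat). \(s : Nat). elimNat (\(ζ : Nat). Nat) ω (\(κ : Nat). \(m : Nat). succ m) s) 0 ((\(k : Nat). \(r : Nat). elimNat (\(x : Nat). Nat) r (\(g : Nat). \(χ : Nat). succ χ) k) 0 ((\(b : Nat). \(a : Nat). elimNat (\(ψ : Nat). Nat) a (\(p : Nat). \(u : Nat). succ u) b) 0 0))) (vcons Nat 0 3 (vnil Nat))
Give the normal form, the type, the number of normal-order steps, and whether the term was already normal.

normal form:
  vcons Nat 1 0 (vcons Nat 0 3 (vnil Nat))
the term's type:
  Vec Nat 2
reduction steps (normal order): 9
term was already normal: no
first contracted redex: a beta-redex


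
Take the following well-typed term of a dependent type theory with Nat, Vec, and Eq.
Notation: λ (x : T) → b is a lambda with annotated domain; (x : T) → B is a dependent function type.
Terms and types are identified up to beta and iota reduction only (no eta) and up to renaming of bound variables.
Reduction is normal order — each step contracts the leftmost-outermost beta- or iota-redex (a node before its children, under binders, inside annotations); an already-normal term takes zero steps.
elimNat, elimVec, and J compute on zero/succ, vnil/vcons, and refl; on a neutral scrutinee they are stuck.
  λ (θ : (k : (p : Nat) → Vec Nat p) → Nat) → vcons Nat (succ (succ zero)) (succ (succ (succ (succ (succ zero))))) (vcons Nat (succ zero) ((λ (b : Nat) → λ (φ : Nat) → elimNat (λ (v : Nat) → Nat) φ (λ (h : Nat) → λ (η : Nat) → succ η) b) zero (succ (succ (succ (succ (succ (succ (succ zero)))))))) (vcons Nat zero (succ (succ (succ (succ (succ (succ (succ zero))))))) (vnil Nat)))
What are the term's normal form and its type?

reduced normal form:
  λ (θ : (k : (p : Nat) → Vec Nat p) → Nat) → vcons Nat (succ (succ zero)) (succ (succ (succ (succ (succ zero))))) (vcons Nat (succ zero) (succ (succ (succ (succ (succ (succ (succ zero))))))) (vcons Nat zero (succ (succ (succ (succ (succ (succ (succ zero))))))) (vnil Nat)))
inferred type:
  (θ : (k : (p : Nat) → Vec Nat p) → Nat) → Vec Nat (succ (succ (succ zero)))


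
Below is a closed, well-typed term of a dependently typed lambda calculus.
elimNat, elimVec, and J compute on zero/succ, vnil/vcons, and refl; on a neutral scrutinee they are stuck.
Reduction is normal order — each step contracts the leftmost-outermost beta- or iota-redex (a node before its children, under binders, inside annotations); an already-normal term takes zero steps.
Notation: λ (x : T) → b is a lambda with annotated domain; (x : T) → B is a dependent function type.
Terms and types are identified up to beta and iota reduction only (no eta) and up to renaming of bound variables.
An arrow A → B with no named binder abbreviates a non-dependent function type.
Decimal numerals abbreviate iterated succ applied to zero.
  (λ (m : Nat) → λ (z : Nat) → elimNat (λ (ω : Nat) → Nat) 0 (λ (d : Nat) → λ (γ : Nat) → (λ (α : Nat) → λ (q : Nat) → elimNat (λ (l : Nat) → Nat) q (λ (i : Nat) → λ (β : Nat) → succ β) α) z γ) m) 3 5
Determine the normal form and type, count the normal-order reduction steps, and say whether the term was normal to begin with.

normal form:
  15
the term's type:
  Nat
reduction steps (normal order): 66
term was already normal: no
first redex: a beta-redex


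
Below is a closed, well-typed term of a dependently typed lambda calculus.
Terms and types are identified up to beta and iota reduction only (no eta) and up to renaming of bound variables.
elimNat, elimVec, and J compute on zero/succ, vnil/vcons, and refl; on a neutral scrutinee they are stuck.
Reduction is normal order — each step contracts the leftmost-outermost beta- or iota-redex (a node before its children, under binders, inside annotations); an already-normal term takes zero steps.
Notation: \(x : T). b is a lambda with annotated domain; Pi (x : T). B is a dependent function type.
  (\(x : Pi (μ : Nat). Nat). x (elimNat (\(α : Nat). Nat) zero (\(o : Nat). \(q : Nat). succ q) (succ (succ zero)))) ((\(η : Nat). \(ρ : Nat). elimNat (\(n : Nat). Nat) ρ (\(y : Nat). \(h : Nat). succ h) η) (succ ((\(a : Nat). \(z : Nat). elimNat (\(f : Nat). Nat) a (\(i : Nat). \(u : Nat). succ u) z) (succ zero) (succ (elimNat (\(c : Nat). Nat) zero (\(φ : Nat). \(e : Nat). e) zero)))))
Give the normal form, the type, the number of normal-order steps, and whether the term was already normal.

resulting normal form:
  succ (succ (succ (succ (succ zero))))
type:
  Nat
normal-order step count: 27
already normal: no
first redex: a beta-redex
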